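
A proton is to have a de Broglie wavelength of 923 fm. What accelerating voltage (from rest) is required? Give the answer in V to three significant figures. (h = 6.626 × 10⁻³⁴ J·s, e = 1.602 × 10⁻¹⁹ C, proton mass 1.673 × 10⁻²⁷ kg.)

p = h/λ = 6.626 × 10⁻³⁴ / 9.230 × 10⁻¹³ = 7.179 × 10⁻²² kg·m/s.
KE = p²/(2m) = 1.540 × 10⁻¹⁶ J.
V = KE/e = 1.540 × 10⁻¹⁶ / (1.602 × 10⁻¹⁹) = 961 V.

V = 961 V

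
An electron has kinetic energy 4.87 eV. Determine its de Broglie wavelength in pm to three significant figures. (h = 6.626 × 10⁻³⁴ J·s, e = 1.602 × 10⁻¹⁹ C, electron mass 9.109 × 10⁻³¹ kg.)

KE = 4.87 eV = 7.802 × 10⁻¹⁹ J.
p = √(2mKE) = √(2 × 9.109 × 10⁻³¹ × 7.802 × 10⁻¹⁹) = 1.192 × 10⁻²⁴ kg·m/s.
λ = h/p = 6.626 × 10⁻³⁴ / 1.192 × 10⁻²⁴ = 5.56 × 10⁻¹⁰ m = 556 pm.

λ = 556 pm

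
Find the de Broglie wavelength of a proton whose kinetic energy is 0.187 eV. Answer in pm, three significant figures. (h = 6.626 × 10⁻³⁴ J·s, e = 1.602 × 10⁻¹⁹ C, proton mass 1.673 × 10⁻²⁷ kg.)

KE = 0.187 eV = 2.996 × 10⁻²⁰ J.
p = √(2mKE) = √(2 × 1.673 × 10⁻²⁷ × 2.996 × 10⁻²⁰) = 1.001 × 10⁻²³ kg·m/s.
λ = h/p = 6.626 × 10⁻³⁴ / 1.001 × 10⁻²³ = 6.62 × 10⁻¹¹ m = 66.2 pm.

λ = 66.2 pm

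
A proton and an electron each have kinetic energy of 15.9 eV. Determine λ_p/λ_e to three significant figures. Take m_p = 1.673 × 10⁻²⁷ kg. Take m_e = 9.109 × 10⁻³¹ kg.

λ_p/λ_e = 0.0233

At fixed KE, p = √(2mKE) so λ = h/p ∝ 1/√m.
λ_p/λ_e = √(m_e/m_p) = √(9.109 × 10⁻³¹/1.673 × 10⁻²⁷) = √(5.445 × 10⁻⁴) = 0.0233.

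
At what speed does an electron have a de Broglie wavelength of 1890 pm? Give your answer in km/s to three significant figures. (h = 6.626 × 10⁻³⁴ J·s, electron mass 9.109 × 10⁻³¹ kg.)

p = h/λ = 6.626 × 10⁻³⁴ / 1.890 × 10⁻⁹ = 3.506 × 10⁻²⁵ kg·m/s.
v = p/m = 3.506 × 10⁻²⁵ / 9.109 × 10⁻³¹ = 3.85 × 10⁵ m/s = 385 km/s.

v = 385 km/s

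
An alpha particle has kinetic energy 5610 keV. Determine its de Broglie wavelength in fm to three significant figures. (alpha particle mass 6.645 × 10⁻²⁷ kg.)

λ = 6.06 fm

KE = 5610 keV = 8.987 × 10⁻¹³ J.
p = √(2mKE) = √(2 × 6.645 × 10⁻²⁷ × 8.987 × 10⁻¹³) = 1.093 × 10⁻¹⁹ kg·m/s.
λ = h/p = 6.626 × 10⁻³⁴ / 1.093 × 10⁻¹⁹ = 6.06 × 10⁻¹⁵ m = 6.06 fm.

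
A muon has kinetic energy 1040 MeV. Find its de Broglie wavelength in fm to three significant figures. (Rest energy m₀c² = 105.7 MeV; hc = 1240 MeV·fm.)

λ = 1.09 fm

Total energy E = KE + m₀c² = 1040 + 105.7 = 1145.7 MeV.
(pc)² = E² − (m₀c²)² = (1145.7)² − (105.7)² = 1.301 × 10⁶ MeV², so pc = 1141 MeV.
λ = hc/(pc) = 1240 MeV·fm / 1141 MeV = 1.09 fm.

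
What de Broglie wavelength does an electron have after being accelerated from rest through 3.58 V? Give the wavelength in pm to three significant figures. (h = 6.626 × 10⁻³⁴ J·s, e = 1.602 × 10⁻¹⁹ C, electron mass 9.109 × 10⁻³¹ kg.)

KE = eV = 1.602 × 10⁻¹⁹ × 3.580 = 5.735 × 10⁻¹⁹ J.
p = √(2mKE) = √(2 × 9.109 × 10⁻³¹ × 5.735 × 10⁻¹⁹) = 1.022 × 10⁻²⁴ kg·m/s.
λ = h/p = 6.626 × 10⁻³⁴ / 1.022 × 10⁻²⁴ = 6.48 × 10⁻¹⁰ m = 648 pm.

λ = 648 pm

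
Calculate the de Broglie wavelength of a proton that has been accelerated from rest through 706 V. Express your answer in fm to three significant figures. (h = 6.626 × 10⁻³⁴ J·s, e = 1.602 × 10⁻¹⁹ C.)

λ = 1080 fm

KE = eV = 1.602 × 10⁻¹⁹ × 706.0 = 1.131 × 10⁻¹⁶ J.
p = √(2mKE) = √(2 × 1.673 × 10⁻²⁷ × 1.131 × 10⁻¹⁶) = 6.152 × 10⁻²² kg·m/s.
λ = h/p = 6.626 × 10⁻³⁴ / 6.152 × 10⁻²² = 1.08 × 10⁻¹² m = 1080 fm.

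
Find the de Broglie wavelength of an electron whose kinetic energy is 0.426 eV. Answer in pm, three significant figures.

λ = 1880 pm

KE = 0.426 eV = 6.825 × 10⁻²⁰ J.
p = √(2mKE) = √(2 × 9.109 × 10⁻³¹ × 6.825 × 10⁻²⁰) = 3.526 × 10⁻²⁵ kg·m/s.
λ = h/p = 6.626 × 10⁻³⁴ / 3.526 × 10⁻²⁵ = 1.88 × 10⁻⁹ m = 1880 pm.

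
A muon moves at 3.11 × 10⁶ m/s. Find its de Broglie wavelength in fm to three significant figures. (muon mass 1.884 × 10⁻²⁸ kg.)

p = mv = 1.884 × 10⁻²⁸ × 3.11 × 10⁶ = 5.859 × 10⁻²² kg·m/s.
λ = h/p = 6.626 × 10⁻³⁴ / 5.859 × 10⁻²² = 1.13 × 10⁻¹² m = 1130 fm.

λ = 1130 fm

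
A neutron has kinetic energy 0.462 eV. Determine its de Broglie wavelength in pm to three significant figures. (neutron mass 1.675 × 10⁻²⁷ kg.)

λ = 42.1 pm

KE = 0.462 eV = 7.401 × 10⁻²⁰ J.
p = √(2mKE) = √(2 × 1.675 × 10⁻²⁷ × 7.401 × 10⁻²⁰) = 1.575 × 10⁻²³ kg·m/s.
λ = h/p = 6.626 × 10⁻³⁴ / 1.575 × 10⁻²³ = 4.21 × 10⁻¹¹ m = 42.1 pm.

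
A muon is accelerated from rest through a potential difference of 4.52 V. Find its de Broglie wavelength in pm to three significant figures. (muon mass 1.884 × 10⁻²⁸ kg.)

λ = 40.1 pm

KE = eV = 1.602 × 10⁻¹⁹ × 4.520 = 7.241 × 10⁻¹⁹ J.
p = √(2mKE) = √(2 × 1.884 × 10⁻²⁸ × 7.241 × 10⁻¹⁹) = 1.652 × 10⁻²³ kg·m/s.
λ = h/p = 6.626 × 10⁻³⁴ / 1.652 × 10⁻²³ = 4.01 × 10⁻¹¹ m = 40.1 pm.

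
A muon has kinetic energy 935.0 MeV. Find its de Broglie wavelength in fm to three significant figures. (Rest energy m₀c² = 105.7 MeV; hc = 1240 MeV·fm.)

λ = 1.20 fm

Total energy E = KE + m₀c² = 935.0 + 105.7 = 1040.7 MeV.
(pc)² = E² − (m₀c²)² = (1040.7)² − (105.7)² = 1.072 × 10⁶ MeV², so pc = 1035 MeV.
λ = hc/(pc) = 1240 MeV·fm / 1035 MeV = 1.20 fm.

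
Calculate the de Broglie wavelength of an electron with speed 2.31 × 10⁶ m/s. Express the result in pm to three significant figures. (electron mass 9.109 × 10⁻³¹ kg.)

p = mv = 9.109 × 10⁻³¹ × 2.31 × 10⁶ = 2.104 × 10⁻²⁴ kg·m/s.
λ = h/p = 6.626 × 10⁻³⁴ / 2.104 × 10⁻²⁴ = 3.15 × 10⁻¹⁰ m = 315 pm.

λ = 315 pm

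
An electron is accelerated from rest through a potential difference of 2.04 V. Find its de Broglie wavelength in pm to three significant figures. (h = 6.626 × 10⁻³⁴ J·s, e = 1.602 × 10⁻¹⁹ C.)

λ = 859 pm

KE = eV = 1.602 × 10⁻¹⁹ × 2.040 = 3.268 × 10⁻¹⁹ J.
p = √(2mKE) = √(2 × 9.109 × 10⁻³¹ × 3.268 × 10⁻¹⁹) = 7.716 × 10⁻²⁵ kg·m/s.
λ = h/p = 6.626 × 10⁻³⁴ / 7.716 × 10⁻²⁵ = 8.59 × 10⁻¹⁰ m = 859 pm.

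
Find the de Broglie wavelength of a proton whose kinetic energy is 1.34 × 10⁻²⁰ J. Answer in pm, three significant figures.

λ = 99.0 pm

p = √(2mKE) = √(2 × 1.673 × 10⁻²⁷ × 1.340 × 10⁻²⁰) = 6.696 × 10⁻²⁴ kg·m/s.
λ = h/p = 6.626 × 10⁻³⁴ / 6.696 × 10⁻²⁴ = 9.90 × 10⁻¹¹ m = 99.0 pm.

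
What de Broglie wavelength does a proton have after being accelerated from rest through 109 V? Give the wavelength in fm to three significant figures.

λ = 2740 fm

KE = eV = 1.602 × 10⁻¹⁹ × 109.0 = 1.746 × 10⁻¹⁷ J.
p = √(2mKE) = √(2 × 1.673 × 10⁻²⁷ × 1.746 × 10⁻¹⁷) = 2.417 × 10⁻²² kg·m/s.
λ = h/p = 6.626 × 10⁻³⁴ / 2.417 × 10⁻²² = 2.74 × 10⁻¹² m = 2740 fm.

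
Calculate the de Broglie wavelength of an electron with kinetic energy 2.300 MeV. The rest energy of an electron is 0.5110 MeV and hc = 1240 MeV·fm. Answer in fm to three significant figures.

λ = 449 fm

Total energy E = KE + m₀c² = 2.300 + 0.5110 = 2.8110 MeV.
(pc)² = E² − (m₀c²)² = (2.8110)² − (0.5110)² = 7.641 MeV², so pc = 2.764 MeV.
λ = hc/(pc) = 1240 MeV·fm / 2.764 MeV = 449 fm.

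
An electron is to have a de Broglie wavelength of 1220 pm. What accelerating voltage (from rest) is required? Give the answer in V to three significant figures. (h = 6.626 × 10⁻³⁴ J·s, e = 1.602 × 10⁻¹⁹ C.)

p = h/λ = 6.626 × 10⁻³⁴ / 1.220 × 10⁻⁹ = 5.431 × 10⁻²⁵ kg·m/s.
KE = p²/(2m) = 1.619 × 10⁻¹⁹ J.
V = KE/e = 1.619 × 10⁻¹⁹ / (1.602 × 10⁻¹⁹) = 1.01 V.

V = 1.01 V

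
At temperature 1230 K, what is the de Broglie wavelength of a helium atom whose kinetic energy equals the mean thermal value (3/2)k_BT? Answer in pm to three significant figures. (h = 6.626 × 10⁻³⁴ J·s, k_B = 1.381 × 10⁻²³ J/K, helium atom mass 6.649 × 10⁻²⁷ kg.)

λ = 36.0 pm

KE = (3/2)k_BT = 1.5 × 1.381 × 10⁻²³ × 1230 = 2.548 × 10⁻²⁰ J.
p = √(2mKE) = √(2 × 6.649 × 10⁻²⁷ × 2.548 × 10⁻²⁰) = 1.841 × 10⁻²³ kg·m/s.
λ = h/p = 3.60 × 10⁻¹¹ m = 36.0 pm.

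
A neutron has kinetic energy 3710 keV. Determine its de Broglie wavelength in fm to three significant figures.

KE = 3710 keV = 5.943 × 10⁻¹³ J.
p = √(2mKE) = √(2 × 1.675 × 10⁻²⁷ × 5.943 × 10⁻¹³) = 4.462 × 10⁻²⁰ kg·m/s.
λ = h/p = 6.626 × 10⁻³⁴ / 4.462 × 10⁻²⁰ = 1.48 × 10⁻¹⁴ m = 14.8 fm.

λ = 14.8 fm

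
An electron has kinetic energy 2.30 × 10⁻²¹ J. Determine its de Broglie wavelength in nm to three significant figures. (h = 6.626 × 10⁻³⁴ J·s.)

λ = 10.2 nm

p = √(2mKE) = √(2 × 9.109 × 10⁻³¹ × 2.300 × 10⁻²¹) = 6.473 × 10⁻²⁶ kg·m/s.
λ = h/p = 6.626 × 10⁻³⁴ / 6.473 × 10⁻²⁶ = 1.02 × 10⁻⁸ m = 10.2 nm.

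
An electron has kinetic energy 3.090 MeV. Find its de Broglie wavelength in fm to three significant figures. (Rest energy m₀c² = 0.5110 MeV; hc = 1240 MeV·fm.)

Total energy E = KE + m₀c² = 3.090 + 0.5110 = 3.6010 MeV.
(pc)² = E² − (m₀c²)² = (3.6010)² − (0.5110)² = 12.71 MeV², so pc = 3.565 MeV.
λ = hc/(pc) = 1240 MeV·fm / 3.565 MeV = 348 fm.

λ = 348 fm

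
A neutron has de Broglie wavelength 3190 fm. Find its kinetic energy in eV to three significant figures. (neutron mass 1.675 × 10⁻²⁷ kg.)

KE = 80.4 eV

p = h/λ = 6.626 × 10⁻³⁴ / 3.190 × 10⁻¹² = 2.077 × 10⁻²² kg·m/s.
KE = p²/(2m) = (2.077 × 10⁻²²)² / (2 × 1.675 × 10⁻²⁷) = 1.288 × 10⁻¹⁷ J = 80.4 eV.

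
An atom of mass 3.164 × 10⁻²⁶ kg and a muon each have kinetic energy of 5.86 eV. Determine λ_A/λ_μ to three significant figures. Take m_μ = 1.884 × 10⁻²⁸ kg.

λ_A/λ_μ = 0.0772

At fixed KE, p = √(2mKE) so λ = h/p ∝ 1/√m.
λ_A/λ_μ = √(m_μ/m_A) = √(1.884 × 10⁻²⁸/3.164 × 10⁻²⁶) = √(5.954 × 10⁻³) = 0.0772.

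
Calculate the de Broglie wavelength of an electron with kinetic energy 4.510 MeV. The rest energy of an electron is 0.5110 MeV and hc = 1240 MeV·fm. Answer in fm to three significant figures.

λ = 248 fm

Total energy E = KE + m₀c² = 4.510 + 0.5110 = 5.0210 MeV.
(pc)² = E² − (m₀c²)² = (5.0210)² − (0.5110)² = 24.95 MeV², so pc = 4.995 MeV.
λ = hc/(pc) = 1240 MeV·fm / 4.995 MeV = 248 fm.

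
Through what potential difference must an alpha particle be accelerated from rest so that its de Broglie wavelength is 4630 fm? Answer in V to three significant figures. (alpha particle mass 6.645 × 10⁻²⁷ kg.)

V = 4.81 V

p = h/λ = 6.626 × 10⁻³⁴ / 4.630 × 10⁻¹² = 1.431 × 10⁻²² kg·m/s.
KE = p²/(2m) = 1.541 × 10⁻¹⁸ J.
V = KE/2e = 1.541 × 10⁻¹⁸ / (2 × 1.602 × 10⁻¹⁹) = 4.81 V.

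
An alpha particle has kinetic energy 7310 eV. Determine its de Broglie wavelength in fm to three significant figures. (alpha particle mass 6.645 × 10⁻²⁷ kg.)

KE = 7310 eV = 1.171 × 10⁻¹⁵ J.
p = √(2mKE) = √(2 × 6.645 × 10⁻²⁷ × 1.171 × 10⁻¹⁵) = 3.945 × 10⁻²¹ kg·m/s.
λ = h/p = 6.626 × 10⁻³⁴ / 3.945 × 10⁻²¹ = 1.68 × 10⁻¹³ m = 168 fm.

λ = 168 fm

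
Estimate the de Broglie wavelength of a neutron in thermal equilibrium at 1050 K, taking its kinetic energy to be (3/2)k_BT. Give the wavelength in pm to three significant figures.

KE = (3/2)k_BT = 1.5 × 1.381 × 10⁻²³ × 1050 = 2.175 × 10⁻²⁰ J.
p = √(2mKE) = √(2 × 1.675 × 10⁻²⁷ × 2.175 × 10⁻²⁰) = 8.536 × 10⁻²⁴ kg·m/s.
λ = h/p = 7.76 × 10⁻¹¹ m = 77.6 pm.

λ = 77.6 pm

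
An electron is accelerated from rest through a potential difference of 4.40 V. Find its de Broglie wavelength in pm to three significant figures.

KE = eV = 1.602 × 10⁻¹⁹ × 4.400 = 7.049 × 10⁻¹⁹ J.
p = √(2mKE) = √(2 × 9.109 × 10⁻³¹ × 7.049 × 10⁻¹⁹) = 1.133 × 10⁻²⁴ kg·m/s.
λ = h/p = 6.626 × 10⁻³⁴ / 1.133 × 10⁻²⁴ = 5.85 × 10⁻¹⁰ m = 585 pm.

λ = 585 pm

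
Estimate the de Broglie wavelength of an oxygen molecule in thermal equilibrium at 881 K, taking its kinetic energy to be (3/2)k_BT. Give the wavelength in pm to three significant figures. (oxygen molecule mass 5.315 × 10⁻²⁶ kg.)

KE = (3/2)k_BT = 1.5 × 1.381 × 10⁻²³ × 881 = 1.825 × 10⁻²⁰ J.
p = √(2mKE) = √(2 × 5.315 × 10⁻²⁶ × 1.825 × 10⁻²⁰) = 4.405 × 10⁻²³ kg·m/s.
λ = h/p = 1.50 × 10⁻¹¹ m = 15.0 pm.

λ = 15.0 pm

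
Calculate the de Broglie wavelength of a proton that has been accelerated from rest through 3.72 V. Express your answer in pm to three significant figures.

λ = 14.8 pm

KE = eV = 1.602 × 10⁻¹⁹ × 3.720 = 5.959 × 10⁻¹⁹ J.
p = √(2mKE) = √(2 × 1.673 × 10⁻²⁷ × 5.959 × 10⁻¹⁹) = 4.465 × 10⁻²³ kg·m/s.
λ = h/p = 6.626 × 10⁻³⁴ / 4.465 × 10⁻²³ = 1.48 × 10⁻¹¹ m = 14.8 pm.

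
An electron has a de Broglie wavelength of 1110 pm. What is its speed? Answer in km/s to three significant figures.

v = 655 km/s

p = h/λ = 6.626 × 10⁻³⁴ / 1.110 × 10⁻⁹ = 5.969 × 10⁻²⁵ kg·m/s.
v = p/m = 5.969 × 10⁻²⁵ / 9.109 × 10⁻³¹ = 6.55 × 10⁵ m/s = 655 km/s.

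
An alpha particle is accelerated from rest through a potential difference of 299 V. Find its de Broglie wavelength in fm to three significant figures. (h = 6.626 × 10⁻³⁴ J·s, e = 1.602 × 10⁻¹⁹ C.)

KE = 2eV = 2 × 1.602 × 10⁻¹⁹ × 299.0 = 9.580 × 10⁻¹⁷ J.
p = √(2mKE) = √(2 × 6.645 × 10⁻²⁷ × 9.580 × 10⁻¹⁷) = 1.128 × 10⁻²¹ kg·m/s.
λ = h/p = 6.626 × 10⁻³⁴ / 1.128 × 10⁻²¹ = 5.87 × 10⁻¹³ m = 587 fm.

λ = 587 fm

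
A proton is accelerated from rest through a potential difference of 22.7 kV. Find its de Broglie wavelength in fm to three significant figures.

λ = 190 fm

KE = eV = 1.602 × 10⁻¹⁹ × 2.270 × 10⁴ = 3.637 × 10⁻¹⁵ J.
p = √(2mKE) = √(2 × 1.673 × 10⁻²⁷ × 3.637 × 10⁻¹⁵) = 3.488 × 10⁻²¹ kg·m/s.
λ = h/p = 6.626 × 10⁻³⁴ / 3.488 × 10⁻²¹ = 1.90 × 10⁻¹³ m = 190 fm.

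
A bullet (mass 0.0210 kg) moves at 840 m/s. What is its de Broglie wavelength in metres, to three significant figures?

λ = 3.76 × 10⁻³⁵ m

p = mv = 0.0210 × 840 = 1.764 × 10¹ kg·m/s.
λ = h/p = 6.626 × 10⁻³⁴ / 1.764 × 10¹ = 3.76 × 10⁻³⁵ m.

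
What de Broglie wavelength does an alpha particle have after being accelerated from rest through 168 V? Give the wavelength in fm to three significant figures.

λ = 783 fm

KE = 2eV = 2 × 1.602 × 10⁻¹⁹ × 168.0 = 5.383 × 10⁻¹⁷ J.
p = √(2mKE) = √(2 × 6.645 × 10⁻²⁷ × 5.383 × 10⁻¹⁷) = 8.458 × 10⁻²² kg·m/s.
λ = h/p = 6.626 × 10⁻³⁴ / 8.458 × 10⁻²² = 7.83 × 10⁻¹³ m = 783 fm.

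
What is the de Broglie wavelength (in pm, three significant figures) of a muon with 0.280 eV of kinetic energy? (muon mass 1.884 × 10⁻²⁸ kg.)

KE = 0.280 eV = 4.486 × 10⁻²⁰ J.
p = √(2mKE) = √(2 × 1.884 × 10⁻²⁸ × 4.486 × 10⁻²⁰) = 4.111 × 10⁻²⁴ kg·m/s.
λ = h/p = 6.626 × 10⁻³⁴ / 4.111 × 10⁻²⁴ = 1.61 × 10⁻¹⁰ m = 161 pm.

λ = 161 pm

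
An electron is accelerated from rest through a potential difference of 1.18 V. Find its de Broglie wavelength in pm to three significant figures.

KE = eV = 1.602 × 10⁻¹⁹ × 1.180 = 1.890 × 10⁻¹⁹ J.
p = √(2mKE) = √(2 × 9.109 × 10⁻³¹ × 1.890 × 10⁻¹⁹) = 5.868 × 10⁻²⁵ kg·m/s.
λ = h/p = 6.626 × 10⁻³⁴ / 5.868 × 10⁻²⁵ = 1.13 × 10⁻⁹ m = 1130 pm.

λ = 1130 pm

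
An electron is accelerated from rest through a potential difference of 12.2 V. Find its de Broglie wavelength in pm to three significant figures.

KE = eV = 1.602 × 10⁻¹⁹ × 12.20 = 1.954 × 10⁻¹⁸ J.
p = √(2mKE) = √(2 × 9.109 × 10⁻³¹ × 1.954 × 10⁻¹⁸) = 1.887 × 10⁻²⁴ kg·m/s.
λ = h/p = 6.626 × 10⁻³⁴ / 1.887 × 10⁻²⁴ = 3.51 × 10⁻¹⁰ m = 351 pm.

λ = 351 pm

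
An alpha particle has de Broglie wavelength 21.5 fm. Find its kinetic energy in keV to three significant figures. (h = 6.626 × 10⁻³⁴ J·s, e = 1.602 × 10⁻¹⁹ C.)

KE = 446 keV

p = h/λ = 6.626 × 10⁻³⁴ / 2.150 × 10⁻¹⁴ = 3.082 × 10⁻²⁰ kg·m/s.
KE = p²/(2m) = (3.082 × 10⁻²⁰)² / (2 × 6.645 × 10⁻²⁷) = 7.147 × 10⁻¹⁴ J = 446 keV.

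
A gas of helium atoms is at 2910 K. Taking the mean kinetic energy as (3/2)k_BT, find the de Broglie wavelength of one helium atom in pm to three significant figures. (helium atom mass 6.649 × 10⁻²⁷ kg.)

λ = 23.4 pm

KE = (3/2)k_BT = 1.5 × 1.381 × 10⁻²³ × 2910 = 6.028 × 10⁻²⁰ J.
p = √(2mKE) = √(2 × 6.649 × 10⁻²⁷ × 6.028 × 10⁻²⁰) = 2.831 × 10⁻²³ kg·m/s.
λ = h/p = 2.34 × 10⁻¹¹ m = 23.4 pm.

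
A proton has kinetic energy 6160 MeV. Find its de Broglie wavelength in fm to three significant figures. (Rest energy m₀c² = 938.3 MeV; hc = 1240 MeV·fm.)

λ = 0.176 fm

Total energy E = KE + m₀c² = 6160 + 938.3 = 7098.3 MeV.
(pc)² = E² − (m₀c²)² = (7098.3)² − (938.3)² = 4.951 × 10⁷ MeV², so pc = 7036 MeV.
λ = hc/(pc) = 1240 MeV·fm / 7036 MeV = 0.176 fm.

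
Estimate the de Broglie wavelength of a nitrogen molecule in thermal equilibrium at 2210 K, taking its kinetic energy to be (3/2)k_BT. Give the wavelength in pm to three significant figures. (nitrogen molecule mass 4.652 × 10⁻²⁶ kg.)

λ = 10.2 pm

KE = (3/2)k_BT = 1.5 × 1.381 × 10⁻²³ × 2210 = 4.578 × 10⁻²⁰ J.
p = √(2mKE) = √(2 × 4.652 × 10⁻²⁶ × 4.578 × 10⁻²⁰) = 6.526 × 10⁻²³ kg·m/s.
λ = h/p = 1.02 × 10⁻¹¹ m = 10.2 pm.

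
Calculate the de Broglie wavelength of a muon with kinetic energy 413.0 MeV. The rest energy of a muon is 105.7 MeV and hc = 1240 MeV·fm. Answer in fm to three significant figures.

Total energy E = KE + m₀c² = 413.0 + 105.7 = 518.7 MeV.
(pc)² = E² − (m₀c²)² = (518.7)² − (105.7)² = 2.579 × 10⁵ MeV², so pc = 507.8 MeV.
λ = hc/(pc) = 1240 MeV·fm / 507.8 MeV = 2.44 fm.

λ = 2.44 fm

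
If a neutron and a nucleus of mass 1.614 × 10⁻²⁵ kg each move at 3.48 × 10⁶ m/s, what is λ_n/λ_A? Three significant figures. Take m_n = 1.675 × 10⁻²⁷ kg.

λ_n/λ_A = 96.4

At fixed v, p = mv so λ = h/(mv) ∝ 1/m.
λ_n/λ_A = m_A/m_n = 1.614 × 10⁻²⁵/1.675 × 10⁻²⁷ = 96.4.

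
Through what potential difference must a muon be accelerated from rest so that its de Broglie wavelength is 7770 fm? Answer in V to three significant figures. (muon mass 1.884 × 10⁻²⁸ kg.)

p = h/λ = 6.626 × 10⁻³⁴ / 7.770 × 10⁻¹² = 8.528 × 10⁻²³ kg·m/s.
KE = p²/(2m) = 1.930 × 10⁻¹⁷ J.
V = KE/e = 1.930 × 10⁻¹⁷ / (1.602 × 10⁻¹⁹) = 120 V.

V = 120 V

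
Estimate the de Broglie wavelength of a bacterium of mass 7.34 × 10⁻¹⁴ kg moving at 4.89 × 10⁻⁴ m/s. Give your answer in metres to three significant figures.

p = mv = 7.34 × 10⁻¹⁴ × 4.89 × 10⁻⁴ = 3.589 × 10⁻¹⁷ kg·m/s.
λ = h/p = 6.626 × 10⁻³⁴ / 3.589 × 10⁻¹⁷ = 1.85 × 10⁻¹⁷ m.

λ = 1.85 × 10⁻¹⁷ m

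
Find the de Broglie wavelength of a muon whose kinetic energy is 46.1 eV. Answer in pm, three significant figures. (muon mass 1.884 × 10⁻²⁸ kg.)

λ = 12.6 pm

KE = 46.1 eV = 7.385 × 10⁻¹⁸ J.
p = √(2mKE) = √(2 × 1.884 × 10⁻²⁸ × 7.385 × 10⁻¹⁸) = 5.275 × 10⁻²³ kg·m/s.
λ = h/p = 6.626 × 10⁻³⁴ / 5.275 × 10⁻²³ = 1.26 × 10⁻¹¹ m = 12.6 pm.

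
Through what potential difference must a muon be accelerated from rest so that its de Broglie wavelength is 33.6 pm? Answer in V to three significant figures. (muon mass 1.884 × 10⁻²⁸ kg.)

p = h/λ = 6.626 × 10⁻³⁴ / 3.360 × 10⁻¹¹ = 1.972 × 10⁻²³ kg·m/s.
KE = p²/(2m) = 1.032 × 10⁻¹⁸ J.
V = KE/e = 1.032 × 10⁻¹⁸ / (1.602 × 10⁻¹⁹) = 6.44 V.

V = 6.44 V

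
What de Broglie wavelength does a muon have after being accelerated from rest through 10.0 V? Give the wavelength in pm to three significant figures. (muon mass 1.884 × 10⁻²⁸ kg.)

λ = 27.0 pm

KE = eV = 1.602 × 10⁻¹⁹ × 10.00 = 1.602 × 10⁻¹⁸ J.
p = √(2mKE) = √(2 × 1.884 × 10⁻²⁸ × 1.602 × 10⁻¹⁸) = 2.457 × 10⁻²³ kg·m/s.
λ = h/p = 6.626 × 10⁻³⁴ / 2.457 × 10⁻²³ = 2.70 × 10⁻¹¹ m = 27.0 pm.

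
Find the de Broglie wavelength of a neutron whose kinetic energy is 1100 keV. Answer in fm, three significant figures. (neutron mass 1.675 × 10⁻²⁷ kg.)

λ = 27.3 fm

KE = 1100 keV = 1.762 × 10⁻¹³ J.
p = √(2mKE) = √(2 × 1.675 × 10⁻²⁷ × 1.762 × 10⁻¹³) = 2.430 × 10⁻²⁰ kg·m/s.
λ = h/p = 6.626 × 10⁻³⁴ / 2.430 × 10⁻²⁰ = 2.73 × 10⁻¹⁴ m = 27.3 fm.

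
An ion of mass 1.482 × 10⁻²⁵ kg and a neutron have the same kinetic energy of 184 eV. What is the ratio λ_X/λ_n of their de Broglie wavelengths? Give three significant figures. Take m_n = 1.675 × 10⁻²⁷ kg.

At fixed KE, p = √(2mKE) so λ = h/p ∝ 1/√m.
λ_X/λ_n = √(m_n/m_X) = √(1.675 × 10⁻²⁷/1.482 × 10⁻²⁵) = √(0.01130) = 0.106.

λ_X/λ_n = 0.106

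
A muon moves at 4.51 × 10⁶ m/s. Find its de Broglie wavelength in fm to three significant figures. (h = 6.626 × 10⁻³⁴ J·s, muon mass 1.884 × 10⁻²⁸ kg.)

p = mv = 1.884 × 10⁻²⁸ × 4.51 × 10⁶ = 8.497 × 10⁻²² kg·m/s.
λ = h/p = 6.626 × 10⁻³⁴ / 8.497 × 10⁻²² = 7.80 × 10⁻¹³ m = 780 fm.

λ = 780 fm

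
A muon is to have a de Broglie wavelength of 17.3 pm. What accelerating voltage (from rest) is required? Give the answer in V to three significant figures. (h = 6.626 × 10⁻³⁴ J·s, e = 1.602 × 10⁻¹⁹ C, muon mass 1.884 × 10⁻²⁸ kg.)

V = 24.3 V

p = h/λ = 6.626 × 10⁻³⁴ / 1.730 × 10⁻¹¹ = 3.830 × 10⁻²³ kg·m/s.
KE = p²/(2m) = 3.893 × 10⁻¹⁸ J.
V = KE/e = 3.893 × 10⁻¹⁸ / (1.602 × 10⁻¹⁹) = 24.3 V.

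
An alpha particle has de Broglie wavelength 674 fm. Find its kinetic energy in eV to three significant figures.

KE = 454 eV

p = h/λ = 6.626 × 10⁻³⁴ / 6.740 × 10⁻¹³ = 9.831 × 10⁻²² kg·m/s.
KE = p²/(2m) = (9.831 × 10⁻²²)² / (2 × 6.645 × 10⁻²⁷) = 7.272 × 10⁻¹⁷ J = 454 eV.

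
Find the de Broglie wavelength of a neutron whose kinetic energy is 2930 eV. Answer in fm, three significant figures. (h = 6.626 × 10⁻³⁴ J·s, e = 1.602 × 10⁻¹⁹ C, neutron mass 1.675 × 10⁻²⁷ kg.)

KE = 2930 eV = 4.694 × 10⁻¹⁶ J.
p = √(2mKE) = √(2 × 1.675 × 10⁻²⁷ × 4.694 × 10⁻¹⁶) = 1.254 × 10⁻²¹ kg·m/s.
λ = h/p = 6.626 × 10⁻³⁴ / 1.254 × 10⁻²¹ = 5.28 × 10⁻¹³ m = 528 fm.

λ = 528 fm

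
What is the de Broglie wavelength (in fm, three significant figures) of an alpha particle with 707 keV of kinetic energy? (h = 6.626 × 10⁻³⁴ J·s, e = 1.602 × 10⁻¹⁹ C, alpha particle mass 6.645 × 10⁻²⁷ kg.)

KE = 707 keV = 1.133 × 10⁻¹³ J.
p = √(2mKE) = √(2 × 6.645 × 10⁻²⁷ × 1.133 × 10⁻¹³) = 3.880 × 10⁻²⁰ kg·m/s.
λ = h/p = 6.626 × 10⁻³⁴ / 3.880 × 10⁻²⁰ = 1.71 × 10⁻¹⁴ m = 17.1 fm.

λ = 17.1 fm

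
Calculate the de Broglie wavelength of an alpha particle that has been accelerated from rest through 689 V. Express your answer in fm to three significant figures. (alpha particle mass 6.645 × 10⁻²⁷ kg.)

KE = 2eV = 2 × 1.602 × 10⁻¹⁹ × 689.0 = 2.208 × 10⁻¹⁶ J.
p = √(2mKE) = √(2 × 6.645 × 10⁻²⁷ × 2.208 × 10⁻¹⁶) = 1.713 × 10⁻²¹ kg·m/s.
λ = h/p = 6.626 × 10⁻³⁴ / 1.713 × 10⁻²¹ = 3.87 × 10⁻¹³ m = 387 fm.

λ = 387 fm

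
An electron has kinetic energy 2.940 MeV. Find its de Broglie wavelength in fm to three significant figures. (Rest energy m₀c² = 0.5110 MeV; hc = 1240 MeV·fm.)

λ = 363 fm

Total energy E = KE + m₀c² = 2.940 + 0.5110 = 3.4510 MeV.
(pc)² = E² − (m₀c²)² = (3.4510)² − (0.5110)² = 11.65 MeV², so pc = 3.413 MeV.
λ = hc/(pc) = 1240 MeV·fm / 3.413 MeV = 363 fm.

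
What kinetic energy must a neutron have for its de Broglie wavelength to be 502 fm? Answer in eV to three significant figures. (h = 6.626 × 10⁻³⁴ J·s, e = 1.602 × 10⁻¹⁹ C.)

KE = 3250 eV

p = h/λ = 6.626 × 10⁻³⁴ / 5.020 × 10⁻¹³ = 1.320 × 10⁻²¹ kg·m/s.
KE = p²/(2m) = (1.320 × 10⁻²¹)² / (2 × 1.675 × 10⁻²⁷) = 5.201 × 10⁻¹⁶ J = 3250 eV.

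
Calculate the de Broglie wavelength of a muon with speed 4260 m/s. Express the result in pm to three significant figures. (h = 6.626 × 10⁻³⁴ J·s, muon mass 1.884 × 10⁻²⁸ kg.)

p = mv = 1.884 × 10⁻²⁸ × 4260 = 8.026 × 10⁻²⁵ kg·m/s.
λ = h/p = 6.626 × 10⁻³⁴ / 8.026 × 10⁻²⁵ = 8.26 × 10⁻¹⁰ m = 826 pm.

λ = 826 pm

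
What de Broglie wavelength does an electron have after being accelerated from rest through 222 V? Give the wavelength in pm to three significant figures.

λ = 82.3 pm

KE = eV = 1.602 × 10⁻¹⁹ × 222.0 = 3.556 × 10⁻¹⁷ J.
p = √(2mKE) = √(2 × 9.109 × 10⁻³¹ × 3.556 × 10⁻¹⁷) = 8.049 × 10⁻²⁴ kg·m/s.
λ = h/p = 6.626 × 10⁻³⁴ / 8.049 × 10⁻²⁴ = 8.23 × 10⁻¹¹ m = 82.3 pm.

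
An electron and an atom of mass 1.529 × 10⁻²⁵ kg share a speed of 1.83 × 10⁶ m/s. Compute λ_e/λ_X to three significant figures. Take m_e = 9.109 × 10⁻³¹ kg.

At fixed v, p = mv so λ = h/(mv) ∝ 1/m.
λ_e/λ_X = m_X/m_e = 1.529 × 10⁻²⁵/9.109 × 10⁻³¹ = 1.68 × 10⁵.

λ_e/λ_X = 1.68 × 10⁵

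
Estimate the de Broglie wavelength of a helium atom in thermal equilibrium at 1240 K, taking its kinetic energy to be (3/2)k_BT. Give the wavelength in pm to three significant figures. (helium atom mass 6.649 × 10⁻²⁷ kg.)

λ = 35.9 pm

KE = (3/2)k_BT = 1.5 × 1.381 × 10⁻²³ × 1240 = 2.569 × 10⁻²⁰ J.
p = √(2mKE) = √(2 × 6.649 × 10⁻²⁷ × 2.569 × 10⁻²⁰) = 1.848 × 10⁻²³ kg·m/s.
λ = h/p = 3.59 × 10⁻¹¹ m = 35.9 pm.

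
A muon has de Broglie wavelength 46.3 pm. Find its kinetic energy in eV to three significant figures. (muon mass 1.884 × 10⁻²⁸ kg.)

KE = 3.39 eV

p = h/λ = 6.626 × 10⁻³⁴ / 4.630 × 10⁻¹¹ = 1.431 × 10⁻²³ kg·m/s.
KE = p²/(2m) = (1.431 × 10⁻²³)² / (2 × 1.884 × 10⁻²⁸) = 5.435 × 10⁻¹⁹ J = 3.39 eV.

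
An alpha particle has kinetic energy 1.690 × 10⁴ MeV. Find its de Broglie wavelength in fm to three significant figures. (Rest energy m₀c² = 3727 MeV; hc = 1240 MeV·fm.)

Total energy E = KE + m₀c² = 1.690 × 10⁴ + 3727 = 20627 MeV.
(pc)² = E² − (m₀c²)² = (20627)² − (3727)² = 4.116 × 10⁸ MeV², so pc = 2.029 × 10⁴ MeV.
λ = hc/(pc) = 1240 MeV·fm / 2.029 × 10⁴ MeV = 0.0611 fm.

λ = 0.0611 fm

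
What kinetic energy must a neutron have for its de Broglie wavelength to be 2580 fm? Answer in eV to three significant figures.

KE = 123 eV

p = h/λ = 6.626 × 10⁻³⁴ / 2.580 × 10⁻¹² = 2.568 × 10⁻²² kg·m/s.
KE = p²/(2m) = (2.568 × 10⁻²²)² / (2 × 1.675 × 10⁻²⁷) = 1.969 × 10⁻¹⁷ J = 123 eV.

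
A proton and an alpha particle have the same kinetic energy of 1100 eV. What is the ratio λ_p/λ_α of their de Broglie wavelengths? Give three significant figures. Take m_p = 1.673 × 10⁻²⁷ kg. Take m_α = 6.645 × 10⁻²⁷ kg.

λ_p/λ_α = 1.99

At fixed KE, p = √(2mKE) so λ = h/p ∝ 1/√m.
λ_p/λ_α = √(m_α/m_p) = √(6.645 × 10⁻²⁷/1.673 × 10⁻²⁷) = √(3.972) = 1.99.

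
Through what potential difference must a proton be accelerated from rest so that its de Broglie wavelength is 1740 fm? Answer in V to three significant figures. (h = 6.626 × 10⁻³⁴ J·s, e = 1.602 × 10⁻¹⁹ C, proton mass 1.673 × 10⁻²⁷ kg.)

p = h/λ = 6.626 × 10⁻³⁴ / 1.740 × 10⁻¹² = 3.808 × 10⁻²² kg·m/s.
KE = p²/(2m) = 4.334 × 10⁻¹⁷ J.
V = KE/e = 4.334 × 10⁻¹⁷ / (1.602 × 10⁻¹⁹) = 271 V.

V = 271 V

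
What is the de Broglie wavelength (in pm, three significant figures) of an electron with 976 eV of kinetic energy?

λ = 39.3 pm

KE = 976 eV = 1.564 × 10⁻¹⁶ J.
p = √(2mKE) = √(2 × 9.109 × 10⁻³¹ × 1.564 × 10⁻¹⁶) = 1.688 × 10⁻²³ kg·m/s.
λ = h/p = 6.626 × 10⁻³⁴ / 1.688 × 10⁻²³ = 3.93 × 10⁻¹¹ m = 39.3 pm.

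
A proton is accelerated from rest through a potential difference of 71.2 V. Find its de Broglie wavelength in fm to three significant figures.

KE = eV = 1.602 × 10⁻¹⁹ × 71.20 = 1.141 × 10⁻¹⁷ J.
p = √(2mKE) = √(2 × 1.673 × 10⁻²⁷ × 1.141 × 10⁻¹⁷) = 1.954 × 10⁻²² kg·m/s.
λ = h/p = 6.626 × 10⁻³⁴ / 1.954 × 10⁻²² = 3.39 × 10⁻¹² m = 3390 fm.

λ = 3390 fm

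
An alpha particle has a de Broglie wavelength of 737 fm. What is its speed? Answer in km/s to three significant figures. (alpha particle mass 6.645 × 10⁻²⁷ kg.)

p = h/λ = 6.626 × 10⁻³⁴ / 7.370 × 10⁻¹³ = 8.991 × 10⁻²² kg·m/s.
v = p/m = 8.991 × 10⁻²² / 6.645 × 10⁻²⁷ = 1.35 × 10⁵ m/s = 135 km/s.

v = 135 km/s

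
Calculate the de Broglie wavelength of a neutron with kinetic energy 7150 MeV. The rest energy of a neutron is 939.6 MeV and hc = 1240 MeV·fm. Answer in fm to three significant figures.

Total energy E = KE + m₀c² = 7150 + 939.6 = 8089.6 MeV.
(pc)² = E² − (m₀c²)² = (8089.6)² − (939.6)² = 6.456 × 10⁷ MeV², so pc = 8035 MeV.
λ = hc/(pc) = 1240 MeV·fm / 8035 MeV = 0.154 fm.

λ = 0.154 fm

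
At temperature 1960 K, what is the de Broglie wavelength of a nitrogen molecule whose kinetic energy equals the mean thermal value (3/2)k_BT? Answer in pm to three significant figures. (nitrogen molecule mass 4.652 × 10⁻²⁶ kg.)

λ = 10.8 pm

KE = (3/2)k_BT = 1.5 × 1.381 × 10⁻²³ × 1960 = 4.060 × 10⁻²⁰ J.
p = √(2mKE) = √(2 × 4.652 × 10⁻²⁶ × 4.060 × 10⁻²⁰) = 6.146 × 10⁻²³ kg·m/s.
λ = h/p = 1.08 × 10⁻¹¹ m = 10.8 pm.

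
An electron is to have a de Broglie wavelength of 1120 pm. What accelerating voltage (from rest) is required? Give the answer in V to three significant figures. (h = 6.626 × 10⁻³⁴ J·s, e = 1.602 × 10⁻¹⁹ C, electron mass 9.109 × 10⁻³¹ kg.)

p = h/λ = 6.626 × 10⁻³⁴ / 1.120 × 10⁻⁹ = 5.916 × 10⁻²⁵ kg·m/s.
KE = p²/(2m) = 1.921 × 10⁻¹⁹ J.
V = KE/e = 1.921 × 10⁻¹⁹ / (1.602 × 10⁻¹⁹) = 1.20 V.

V = 1.20 V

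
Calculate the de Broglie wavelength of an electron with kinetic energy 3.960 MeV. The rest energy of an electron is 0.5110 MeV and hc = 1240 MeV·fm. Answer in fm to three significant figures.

λ = 279 fm

Total energy E = KE + m₀c² = 3.960 + 0.5110 = 4.4710 MeV.
(pc)² = E² − (m₀c²)² = (4.4710)² − (0.5110)² = 19.73 MeV², so pc = 4.442 MeV.
λ = hc/(pc) = 1240 MeV·fm / 4.442 MeV = 279 fm.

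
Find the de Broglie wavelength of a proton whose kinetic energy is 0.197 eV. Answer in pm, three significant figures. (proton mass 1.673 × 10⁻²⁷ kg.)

λ = 64.5 pm

KE = 0.197 eV = 3.156 × 10⁻²⁰ J.
p = √(2mKE) = √(2 × 1.673 × 10⁻²⁷ × 3.156 × 10⁻²⁰) = 1.028 × 10⁻²³ kg·m/s.
λ = h/p = 6.626 × 10⁻³⁴ / 1.028 × 10⁻²³ = 6.45 × 10⁻¹¹ m = 64.5 pm.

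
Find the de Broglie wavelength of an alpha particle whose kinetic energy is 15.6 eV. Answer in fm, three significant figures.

KE = 15.6 eV = 2.499 × 10⁻¹⁸ J.
p = √(2mKE) = √(2 × 6.645 × 10⁻²⁷ × 2.499 × 10⁻¹⁸) = 1.822 × 10⁻²² kg·m/s.
λ = h/p = 6.626 × 10⁻³⁴ / 1.822 × 10⁻²² = 3.64 × 10⁻¹² m = 3640 fm.

λ = 3640 fm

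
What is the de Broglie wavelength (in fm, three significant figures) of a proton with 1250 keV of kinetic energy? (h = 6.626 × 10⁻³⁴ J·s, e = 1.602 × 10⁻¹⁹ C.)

λ = 25.6 fm

KE = 1250 keV = 2.003 × 10⁻¹³ J.
p = √(2mKE) = √(2 × 1.673 × 10⁻²⁷ × 2.003 × 10⁻¹³) = 2.589 × 10⁻²⁰ kg·m/s.
λ = h/p = 6.626 × 10⁻³⁴ / 2.589 × 10⁻²⁰ = 2.56 × 10⁻¹⁴ m = 25.6 fm.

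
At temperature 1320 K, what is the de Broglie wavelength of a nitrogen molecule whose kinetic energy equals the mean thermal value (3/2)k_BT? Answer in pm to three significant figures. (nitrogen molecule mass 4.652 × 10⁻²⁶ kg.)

KE = (3/2)k_BT = 1.5 × 1.381 × 10⁻²³ × 1320 = 2.734 × 10⁻²⁰ J.
p = √(2mKE) = √(2 × 4.652 × 10⁻²⁶ × 2.734 × 10⁻²⁰) = 5.044 × 10⁻²³ kg·m/s.
λ = h/p = 1.31 × 10⁻¹¹ m = 13.1 pm.

λ = 13.1 pm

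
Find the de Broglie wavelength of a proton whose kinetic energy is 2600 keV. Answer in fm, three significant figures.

λ = 17.7 fm

KE = 2600 keV = 4.165 × 10⁻¹³ J.
p = √(2mKE) = √(2 × 1.673 × 10⁻²⁷ × 4.165 × 10⁻¹³) = 3.733 × 10⁻²⁰ kg·m/s.
λ = h/p = 6.626 × 10⁻³⁴ / 3.733 × 10⁻²⁰ = 1.77 × 10⁻¹⁴ m = 17.7 fm.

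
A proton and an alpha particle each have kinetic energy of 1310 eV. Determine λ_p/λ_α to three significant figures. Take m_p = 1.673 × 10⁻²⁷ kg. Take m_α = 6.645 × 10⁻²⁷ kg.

At fixed KE, p = √(2mKE) so λ = h/p ∝ 1/√m.
λ_p/λ_α = √(m_α/m_p) = √(6.645 × 10⁻²⁷/1.673 × 10⁻²⁷) = √(3.972) = 1.99.

λ_p/λ_α = 1.99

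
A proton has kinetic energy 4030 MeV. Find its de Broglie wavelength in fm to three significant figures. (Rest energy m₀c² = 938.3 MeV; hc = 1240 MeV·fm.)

λ = 0.254 fm

Total energy E = KE + m₀c² = 4030 + 938.3 = 4968.3 MeV.
(pc)² = E² − (m₀c²)² = (4968.3)² − (938.3)² = 2.380 × 10⁷ MeV², so pc = 4879 MeV.
λ = hc/(pc) = 1240 MeV·fm / 4879 MeV = 0.254 fm.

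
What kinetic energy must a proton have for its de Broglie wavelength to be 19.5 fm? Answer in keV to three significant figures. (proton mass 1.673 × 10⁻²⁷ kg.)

p = h/λ = 6.626 × 10⁻³⁴ / 1.950 × 10⁻¹⁴ = 3.398 × 10⁻²⁰ kg·m/s.
KE = p²/(2m) = (3.398 × 10⁻²⁰)² / (2 × 1.673 × 10⁻²⁷) = 3.451 × 10⁻¹³ J = 2150 keV.

KE = 2150 keV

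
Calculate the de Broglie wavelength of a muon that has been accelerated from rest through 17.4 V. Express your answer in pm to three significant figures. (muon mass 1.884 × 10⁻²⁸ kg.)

KE = eV = 1.602 × 10⁻¹⁹ × 17.40 = 2.787 × 10⁻¹⁸ J.
p = √(2mKE) = √(2 × 1.884 × 10⁻²⁸ × 2.787 × 10⁻¹⁸) = 3.241 × 10⁻²³ kg·m/s.
λ = h/p = 6.626 × 10⁻³⁴ / 3.241 × 10⁻²³ = 2.04 × 10⁻¹¹ m = 20.4 pm.

λ = 20.4 pm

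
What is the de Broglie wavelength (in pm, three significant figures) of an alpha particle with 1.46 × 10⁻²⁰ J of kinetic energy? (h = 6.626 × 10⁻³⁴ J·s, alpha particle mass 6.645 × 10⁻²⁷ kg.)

λ = 47.6 pm

p = √(2mKE) = √(2 × 6.645 × 10⁻²⁷ × 1.460 × 10⁻²⁰) = 1.393 × 10⁻²³ kg·m/s.
λ = h/p = 6.626 × 10⁻³⁴ / 1.393 × 10⁻²³ = 4.76 × 10⁻¹¹ m = 47.6 pm.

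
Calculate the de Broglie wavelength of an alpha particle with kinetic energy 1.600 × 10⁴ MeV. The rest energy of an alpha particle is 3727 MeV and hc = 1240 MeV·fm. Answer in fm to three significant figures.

Total energy E = KE + m₀c² = 1.600 × 10⁴ + 3727 = 19727 MeV.
(pc)² = E² − (m₀c²)² = (19727)² − (3727)² = 3.753 × 10⁸ MeV², so pc = 1.937 × 10⁴ MeV.
λ = hc/(pc) = 1240 MeV·fm / 1.937 × 10⁴ MeV = 0.0640 fm.

λ = 0.0640 fm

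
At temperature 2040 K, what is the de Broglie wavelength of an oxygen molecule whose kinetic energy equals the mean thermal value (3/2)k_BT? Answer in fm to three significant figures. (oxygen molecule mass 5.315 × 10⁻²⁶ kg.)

KE = (3/2)k_BT = 1.5 × 1.381 × 10⁻²³ × 2040 = 4.226 × 10⁻²⁰ J.
p = √(2mKE) = √(2 × 5.315 × 10⁻²⁶ × 4.226 × 10⁻²⁰) = 6.702 × 10⁻²³ kg·m/s.
λ = h/p = 9.89 × 10⁻¹² m = 9890 fm.

λ = 9890 fm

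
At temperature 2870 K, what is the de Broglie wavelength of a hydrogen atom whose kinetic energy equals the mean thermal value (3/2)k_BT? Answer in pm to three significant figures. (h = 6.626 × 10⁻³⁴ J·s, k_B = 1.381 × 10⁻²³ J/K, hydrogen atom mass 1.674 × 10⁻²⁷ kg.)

KE = (3/2)k_BT = 1.5 × 1.381 × 10⁻²³ × 2870 = 5.945 × 10⁻²⁰ J.
p = √(2mKE) = √(2 × 1.674 × 10⁻²⁷ × 5.945 × 10⁻²⁰) = 1.411 × 10⁻²³ kg·m/s.
λ = h/p = 4.70 × 10⁻¹¹ m = 47.0 pm.

λ = 47.0 pm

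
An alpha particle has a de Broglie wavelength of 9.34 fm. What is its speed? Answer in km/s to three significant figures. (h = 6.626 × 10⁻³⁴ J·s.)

v = 1.07 × 10⁴ km/s

p = h/λ = 6.626 × 10⁻³⁴ / 9.340 × 10⁻¹⁵ = 7.094 × 10⁻²⁰ kg·m/s.
v = p/m = 7.094 × 10⁻²⁰ / 6.645 × 10⁻²⁷ = 1.07 × 10⁷ m/s = 1.07 × 10⁴ km/s.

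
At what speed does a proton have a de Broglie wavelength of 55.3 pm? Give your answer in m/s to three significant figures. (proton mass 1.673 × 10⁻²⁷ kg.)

p = h/λ = 6.626 × 10⁻³⁴ / 5.530 × 10⁻¹¹ = 1.198 × 10⁻²³ kg·m/s.
v = p/m = 1.198 × 10⁻²³ / 1.673 × 10⁻²⁷ = 7.16 × 10³ m/s = 7160 m/s.

v = 7160 m/s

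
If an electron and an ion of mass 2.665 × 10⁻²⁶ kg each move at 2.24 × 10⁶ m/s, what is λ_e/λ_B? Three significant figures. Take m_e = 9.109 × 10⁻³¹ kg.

λ_e/λ_B = 2.93 × 10⁴

At fixed v, p = mv so λ = h/(mv) ∝ 1/m.
λ_e/λ_B = m_B/m_e = 2.665 × 10⁻²⁶/9.109 × 10⁻³¹ = 2.93 × 10⁴.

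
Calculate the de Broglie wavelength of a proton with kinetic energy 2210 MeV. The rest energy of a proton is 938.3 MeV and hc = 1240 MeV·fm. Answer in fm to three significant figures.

Total energy E = KE + m₀c² = 2210 + 938.3 = 3148.3 MeV.
(pc)² = E² − (m₀c²)² = (3148.3)² − (938.3)² = 9.031 × 10⁶ MeV², so pc = 3005 MeV.
λ = hc/(pc) = 1240 MeV·fm / 3005 MeV = 0.413 fm.

λ = 0.413 fm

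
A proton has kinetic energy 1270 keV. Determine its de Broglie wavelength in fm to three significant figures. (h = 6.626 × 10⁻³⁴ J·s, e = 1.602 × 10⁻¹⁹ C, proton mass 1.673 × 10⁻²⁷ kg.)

λ = 25.4 fm

KE = 1270 keV = 2.035 × 10⁻¹³ J.
p = √(2mKE) = √(2 × 1.673 × 10⁻²⁷ × 2.035 × 10⁻¹³) = 2.609 × 10⁻²⁰ kg·m/s.
λ = h/p = 6.626 × 10⁻³⁴ / 2.609 × 10⁻²⁰ = 2.54 × 10⁻¹⁴ m = 25.4 fm.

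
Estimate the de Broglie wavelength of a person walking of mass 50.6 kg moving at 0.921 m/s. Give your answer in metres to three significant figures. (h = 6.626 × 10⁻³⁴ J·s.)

λ = 1.42 × 10⁻³⁵ m

p = mv = 50.6 × 0.921 = 4.660 × 10¹ kg·m/s.
λ = h/p = 6.626 × 10⁻³⁴ / 4.660 × 10¹ = 1.42 × 10⁻³⁵ m.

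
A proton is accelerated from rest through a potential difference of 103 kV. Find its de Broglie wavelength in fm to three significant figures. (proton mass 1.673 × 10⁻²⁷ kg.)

KE = eV = 1.602 × 10⁻¹⁹ × 1.030 × 10⁵ = 1.650 × 10⁻¹⁴ J.
p = √(2mKE) = √(2 × 1.673 × 10⁻²⁷ × 1.650 × 10⁻¹⁴) = 7.430 × 10⁻²¹ kg·m/s.
λ = h/p = 6.626 × 10⁻³⁴ / 7.430 × 10⁻²¹ = 8.92 × 10⁻¹⁴ m = 89.2 fm.

λ = 89.2 fm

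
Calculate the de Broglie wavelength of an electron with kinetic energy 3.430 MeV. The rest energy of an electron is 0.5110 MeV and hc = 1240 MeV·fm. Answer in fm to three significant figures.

Total energy E = KE + m₀c² = 3.430 + 0.5110 = 3.9410 MeV.
(pc)² = E² − (m₀c²)² = (3.9410)² − (0.5110)² = 15.27 MeV², so pc = 3.908 MeV.
λ = hc/(pc) = 1240 MeV·fm / 3.908 MeV = 317 fm.

λ = 317 fm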